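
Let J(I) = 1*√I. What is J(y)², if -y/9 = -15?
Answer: 135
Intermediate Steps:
y = 135 (y = -9*(-15) = 135)
J(I) = √I
J(y)² = (√135)² = (3*√15)² = 135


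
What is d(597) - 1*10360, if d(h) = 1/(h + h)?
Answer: -12369839/1194 ≈ -10360.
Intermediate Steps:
d(h) = 1/(2*h)
d(597) - 1*10360 = (½)/597 - 1*10360 = (½)*(1/597) - 10360 = 1/1194 - 10360 = -12369839/1194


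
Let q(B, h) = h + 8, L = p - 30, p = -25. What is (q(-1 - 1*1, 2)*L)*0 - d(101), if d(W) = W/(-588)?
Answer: 101/588 ≈ 0.17177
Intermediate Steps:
L = -55 (L = -25 - 30 = -55)
q(B, h) = 8 + h
d(W) = -W/588 (d(W) = W*(-1/588) = -W/588)
(q(-1 - 1*1, 2)*L)*0 - d(101) = ((8 + 2)*(-55))*0 - (-1)*101/588 = (10*(-55))*0 - 1*(-101/588) = -550*0 + 101/588 = 0 + 101/588 = 101/588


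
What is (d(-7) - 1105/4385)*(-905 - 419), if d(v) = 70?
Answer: -80987756/877 ≈ -92346.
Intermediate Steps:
(d(-7) - 1105/4385)*(-905 - 419) = (70 - 1105/4385)*(-905 - 419) = (70 - 1105*1/4385)*(-1324) = (70 - 221/877)*(-1324) = (61169/877)*(-1324) = -80987756/877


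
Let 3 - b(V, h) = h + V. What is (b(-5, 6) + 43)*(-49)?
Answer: -2205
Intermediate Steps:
b(V, h) = 3 - V - h (b(V, h) = 3 - (h + V) = 3 - (V + h) = 3 + (-V - h) = 3 - V - h)
(b(-5, 6) + 43)*(-49) = ((3 - 1*(-5) - 1*6) + 43)*(-49) = ((3 + 5 - 6) + 43)*(-49) = (2 + 43)*(-49) = 45*(-49) = -2205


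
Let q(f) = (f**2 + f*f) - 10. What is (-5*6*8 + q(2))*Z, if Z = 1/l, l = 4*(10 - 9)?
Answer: -121/2 ≈ -60.500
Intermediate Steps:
l = 4 (l = 4*1 = 4)
q(f) = -10 + 2*f**2 (q(f) = (f**2 + f**2) - 10 = 2*f**2 - 10 = -10 + 2*f**2)
Z = 1/4 ≈ 0.25000
(-5*6*8 + q(2))*Z = (-5*6*8 + (-10 + 2*2**2))*(1/4) = (-30*8 + (-10 + 2*4))*(1/4) = (-240 + (-10 + 8))*(1/4) = (-240 - 2)*(1/4) = -242*1/4 = -121/2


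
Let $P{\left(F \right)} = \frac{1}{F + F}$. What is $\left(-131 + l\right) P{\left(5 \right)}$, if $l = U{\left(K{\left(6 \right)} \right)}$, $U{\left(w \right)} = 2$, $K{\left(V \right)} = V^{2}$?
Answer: $- \frac{129}{10} \approx -12.9$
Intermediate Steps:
$P{\left(F \right)} = \frac{1}{2 F}$
$l = 2$
$\left(-131 + l\right) P{\left(5 \right)} = \left(-131 + 2\right) \frac{1}{2 \cdot 5} = - 129 \cdot \frac{1}{2} \cdot \frac{1}{5} = \left(-129\right) \frac{1}{10} = - \frac{129}{10}$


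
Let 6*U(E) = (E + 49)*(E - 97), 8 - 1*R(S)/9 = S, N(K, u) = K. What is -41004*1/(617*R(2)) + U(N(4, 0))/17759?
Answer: -83951197/65743818 ≈ -1.2769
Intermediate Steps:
R(S) = 72 - 9*S
U(E) = (-97 + E)*(49 + E)/6 (U(E) = ((E + 49)*(E - 97))/6 = ((49 + E)*(-97 + E))/6 = ((-97 + E)*(49 + E))/6 = (-97 + E)*(49 + E)/6)
-41004*1/(617*R(2)) + U(N(4, 0))/17759 = -41004*1/(617*(72 - 9*2)) + (-4753/6 - 8*4 + (⅙)*4²)/17759 = -41004*1/(617*(72 - 18)) + (-4753/6 - 32 + (⅙)*16)*(1/17759) = -41004/(54*617) + (-4753/6 - 32 + 8/3)*(1/17759) = -41004/33318 - 1643/2*1/17759 = -41004*1/33318 - 1643/35518 = -2278/1851 - 1643/35518 = -83951197/65743818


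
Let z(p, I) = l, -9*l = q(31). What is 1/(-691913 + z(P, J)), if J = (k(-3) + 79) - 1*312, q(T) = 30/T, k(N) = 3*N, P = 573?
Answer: -93/64347919 ≈ -1.4453e-6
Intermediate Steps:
J = -242 (J = (3*(-3) + 79) - 1*312 = (-9 + 79) - 312 = 70 - 312 = -242)
l = -10/93 (l = -10/(3*31) = -1/9*30/31 = -10/93 ≈ -0.10753)
z(p, I) = -10/93
1/(-691913 + z(P, J)) = 1/(-691913 - 10/93) = 1/(-64347919/93) = -93/64347919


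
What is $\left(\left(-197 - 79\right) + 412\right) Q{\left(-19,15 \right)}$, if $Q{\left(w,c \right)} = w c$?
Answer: $-38760$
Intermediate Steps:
$Q{\left(w,c \right)} = c w$
$\left(\left(-197 - 79\right) + 412\right) Q{\left(-19,15 \right)} = \left(\left(-197 - 79\right) + 412\right) 15 \left(-19\right) = \left(\left(-197 - 79\right) + 412\right) \left(-285\right) = \left(-276 + 412\right) \left(-285\right) = 136 \left(-285\right) = -38760$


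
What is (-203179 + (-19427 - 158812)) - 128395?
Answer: -509813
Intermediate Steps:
(-203179 + (-19427 - 158812)) - 128395 = (-203179 - 178239) - 128395 = -381418 - 128395 = -509813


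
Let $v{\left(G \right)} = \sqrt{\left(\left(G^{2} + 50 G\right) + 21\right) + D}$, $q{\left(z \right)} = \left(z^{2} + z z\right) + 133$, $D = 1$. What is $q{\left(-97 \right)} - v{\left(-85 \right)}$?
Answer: $18951 - 9 \sqrt{37} \approx 18896.0$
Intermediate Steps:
$q{\left(z \right)} = 133 + 2 z^{2}$ ($q{\left(z \right)} = \left(z^{2} + z^{2}\right) + 133 = 2 z^{2} + 133 = 133 + 2 z^{2}$)
$v{\left(G \right)} = \sqrt{22 + G^{2} + 50 G}$ ($v{\left(G \right)} = \sqrt{\left(\left(G^{2} + 50 G\right) + 21\right) + 1} = \sqrt{\left(21 + G^{2} + 50 G\right) + 1} = \sqrt{22 + G^{2} + 50 G}$)
$q{\left(-97 \right)} - v{\left(-85 \right)} = \left(133 + 2 \left(-97\right)^{2}\right) - \sqrt{22 + \left(-85\right)^{2} + 50 \left(-85\right)} = \left(133 + 2 \cdot 9409\right) - \sqrt{22 + 7225 - 4250} = \left(133 + 18818\right) - \sqrt{2997} = 18951 - 9 \sqrt{37}$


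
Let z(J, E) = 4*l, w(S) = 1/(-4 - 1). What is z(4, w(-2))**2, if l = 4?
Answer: 256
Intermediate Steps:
w(S) = -1/5 (w(S) = 1/(-5) = -1/5)
z(J, E) = 16 (z(J, E) = 4*4 = 16)
z(4, w(-2))**2 = 16**2 = 256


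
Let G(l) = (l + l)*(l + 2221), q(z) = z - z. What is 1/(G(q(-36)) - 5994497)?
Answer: -1/5994497 ≈ -1.6682e-7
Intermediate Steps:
q(z) = 0
G(l) = 2*l*(2221 + l) (G(l) = (2*l)*(2221 + l) = 2*l*(2221 + l))
1/(G(q(-36)) - 5994497) = 1/(2*0*(2221 + 0) - 5994497) = 1/(2*0*2221 - 5994497) = 1/(0 - 5994497) = 1/(-5994497) = -1/5994497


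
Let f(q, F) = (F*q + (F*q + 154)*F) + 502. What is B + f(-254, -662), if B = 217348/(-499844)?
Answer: -13901570660651/124961 ≈ -1.1125e+8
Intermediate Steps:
B = -54337/124961 (B = 217348*(-1/499844) = -54337/124961 ≈ -0.43483)
f(q, F) = 502 + F*q + F*(154 + F*q) (f(q, F) = (F*q + (154 + F*q)*F) + 502 = (F*q + F*(154 + F*q)) + 502 = 502 + F*q + F*(154 + F*q))
B + f(-254, -662) = -54337/124961 + (502 + 154*(-662) - 662*(-254) - 254*(-662)²) = -54337/124961 + (502 - 101948 + 168148 - 254*438244) = -54337/124961 + (502 - 101948 + 168148 - 111313976) = -54337/124961 - 111247274 = -13901570660651/124961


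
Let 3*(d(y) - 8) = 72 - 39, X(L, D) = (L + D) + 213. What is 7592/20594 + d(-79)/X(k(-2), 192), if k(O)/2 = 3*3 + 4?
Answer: 1831719/4438007 ≈ 0.41273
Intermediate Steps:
k(O) = 26 (k(O) = 2*(3*3 + 4) = 2*(9 + 4) = 2*13 = 26)
X(L, D) = 213 + D + L (X(L, D) = (D + L) + 213 = 213 + D + L)
d(y) = 19 (d(y) = 8 + (72 - 39)/3 = 8 + (⅓)*33 = 8 + 11 = 19)
7592/20594 + d(-79)/X(k(-2), 192) = 7592/20594 + 19/(213 + 192 + 26) = 7592*(1/20594) + 19/431 = 3796/10297 + 19*(1/431) = 3796/10297 + 19/431 = 1831719/4438007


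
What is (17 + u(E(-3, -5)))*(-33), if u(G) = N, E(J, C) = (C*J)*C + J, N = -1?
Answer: -528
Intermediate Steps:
E(J, C) = J + J*C² (E(J, C) = J*C² + J = J + J*C²)
u(G) = -1
(17 + u(E(-3, -5)))*(-33) = (17 - 1)*(-33) = 16*(-33) = -528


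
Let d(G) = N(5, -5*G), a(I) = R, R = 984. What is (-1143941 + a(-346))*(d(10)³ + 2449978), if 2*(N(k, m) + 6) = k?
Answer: -22401364005317/8 ≈ -2.8002e+12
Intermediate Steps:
N(k, m) = -6 + k/2
a(I) = 984
d(G) = -7/2 (d(G) = -6 + (½)*5 = -6 + 5/2 = -7/2)
(-1143941 + a(-346))*(d(10)³ + 2449978) = (-1143941 + 984)*((-7/2)³ + 2449978) = -1142957*(-343/8 + 2449978) = -1142957*19599481/8 = -22401364005317/8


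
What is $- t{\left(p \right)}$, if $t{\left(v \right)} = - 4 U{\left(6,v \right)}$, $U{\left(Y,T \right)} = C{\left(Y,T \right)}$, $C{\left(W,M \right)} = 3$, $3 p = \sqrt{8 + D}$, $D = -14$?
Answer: $12$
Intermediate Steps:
$p = \frac{i \sqrt{6}}{3}$ ($p = \frac{\sqrt{8 - 14}}{3} = \frac{\sqrt{-6}}{3} = \frac{i \sqrt{6}}{3} \approx 0.8165 i$)
$U{\left(Y,T \right)} = 3$
$t{\left(v \right)} = -12$ ($t{\left(v \right)} = \left(-4\right) 3 = -12$)
$- t{\left(p \right)} = \left(-1\right) \left(-12\right) = 12$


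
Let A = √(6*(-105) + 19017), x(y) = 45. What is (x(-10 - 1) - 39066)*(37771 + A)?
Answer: -1473862191 - 351189*√227 ≈ -1.4792e+9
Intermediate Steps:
A = 9*√227 (A = √(-630 + 19017) = √18387 = 9*√227 ≈ 135.60)
(x(-10 - 1) - 39066)*(37771 + A) = (45 - 39066)*(37771 + 9*√227) = -39021*(37771 + 9*√227) = -1473862191 - 351189*√227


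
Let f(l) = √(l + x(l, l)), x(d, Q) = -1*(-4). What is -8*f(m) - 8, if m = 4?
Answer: -8 - 16*√2 ≈ -30.627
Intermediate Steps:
x(d, Q) = 4
f(l) = √(4 + l) (f(l) = √(l + 4) = √(4 + l))
-8*f(m) - 8 = -8*√(4 + 4) - 8 = -16*√2 - 8 = -8 - 16*√2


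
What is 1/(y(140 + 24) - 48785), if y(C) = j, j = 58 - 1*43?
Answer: -1/48770 ≈ -2.0504e-5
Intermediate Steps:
j = 15 (j = 58 - 43 = 15)
y(C) = 15
1/(y(140 + 24) - 48785) = 1/(15 - 48785) = 1/(-48770) = -1/48770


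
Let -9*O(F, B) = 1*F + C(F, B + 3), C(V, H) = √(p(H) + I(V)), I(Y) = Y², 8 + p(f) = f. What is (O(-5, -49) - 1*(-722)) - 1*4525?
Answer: -34222/9 - I*√29/9 ≈ -3802.4 - 0.59835*I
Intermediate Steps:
p(f) = -8 + f
C(V, H) = √(-8 + H + V²) (C(V, H) = √((-8 + H) + V²) = √(-8 + H + V²))
O(F, B) = -F/9 - √(-5 + B + F²)/9 (O(F, B) = -(1*F + √(-8 + (B + 3) + F²))/9 = -(F + √(-8 + (3 + B) + F²))/9 = -(F + √(-5 + B + F²))/9 = -F/9 - √(-5 + B + F²)/9)
(O(-5, -49) - 1*(-722)) - 1*4525 = ((-⅑*(-5) - √(-5 - 49 + (-5)²)/9) - 1*(-722)) - 1*4525 = ((5/9 - √(-5 - 49 + 25)/9) + 722) - 4525 = ((5/9 - I*√29/9) + 722) - 4525 = (6503/9 - I*√29/9) - 4525 = -34222/9 - I*√29/9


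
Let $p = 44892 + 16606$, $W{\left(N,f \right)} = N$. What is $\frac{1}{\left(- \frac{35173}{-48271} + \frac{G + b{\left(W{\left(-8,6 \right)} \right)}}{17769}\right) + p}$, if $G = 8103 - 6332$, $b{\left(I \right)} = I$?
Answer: $\frac{857727399}{52749229674512} \approx 1.626 \cdot 10^{-5}$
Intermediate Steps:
$G = 1771$
$p = 61498$
$\frac{1}{\left(- \frac{35173}{-48271} + \frac{G + b{\left(W{\left(-8,6 \right)} \right)}}{17769}\right) + p} = \frac{1}{\left(- \frac{35173}{-48271} + \frac{1771 - 8}{17769}\right) + 61498} = \frac{1}{\left(\left(-35173\right) \left(- \frac{1}{48271}\right) + 1763 \cdot \frac{1}{17769}\right) + 61498} = \frac{1}{\left(\frac{35173}{48271} + \frac{1763}{17769}\right) + 61498} = \frac{1}{\frac{710090810}{857727399} + 61498} = \frac{1}{\frac{52749229674512}{857727399}} = \frac{857727399}{52749229674512}$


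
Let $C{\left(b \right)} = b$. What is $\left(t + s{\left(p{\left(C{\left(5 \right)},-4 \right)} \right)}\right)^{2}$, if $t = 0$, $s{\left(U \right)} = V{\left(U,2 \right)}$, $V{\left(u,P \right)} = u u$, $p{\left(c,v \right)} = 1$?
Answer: $1$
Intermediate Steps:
$V{\left(u,P \right)} = u^{2}$
$s{\left(U \right)} = U^{2}$
$\left(t + s{\left(p{\left(C{\left(5 \right)},-4 \right)} \right)}\right)^{2} = \left(0 + 1^{2}\right)^{2} = \left(0 + 1\right)^{2} = 1^{2} = 1$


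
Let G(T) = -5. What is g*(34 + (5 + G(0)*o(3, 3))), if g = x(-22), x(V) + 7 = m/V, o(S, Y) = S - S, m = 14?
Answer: -3276/11 ≈ -297.82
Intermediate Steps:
o(S, Y) = 0
x(V) = -7 + 14/V
g = -84/11 (g = -7 + 14/(-22) = -7 + 14*(-1/22) = -7 - 7/11 = -84/11 ≈ -7.6364)
g*(34 + (5 + G(0)*o(3, 3))) = -84*(34 + (5 - 5*0))/11 = -84*(34 + (5 + 0))/11 = -84*(34 + 5)/11 = -84/11*39 = -3276/11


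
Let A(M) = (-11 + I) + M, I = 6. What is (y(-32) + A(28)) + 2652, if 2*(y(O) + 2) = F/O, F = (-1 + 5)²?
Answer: 10691/4 ≈ 2672.8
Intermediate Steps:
F = 16 (F = 4² = 16)
y(O) = -2 + 8/O (y(O) = -2 + (16/O)/2 = -2 + 8/O)
A(M) = -5 + M (A(M) = (-11 + 6) + M = -5 + M)
(y(-32) + A(28)) + 2652 = ((-2 + 8/(-32)) + (-5 + 28)) + 2652 = ((-2 + 8*(-1/32)) + 23) + 2652 = ((-2 - ¼) + 23) + 2652 = (-9/4 + 23) + 2652 = 83/4 + 2652 = 10691/4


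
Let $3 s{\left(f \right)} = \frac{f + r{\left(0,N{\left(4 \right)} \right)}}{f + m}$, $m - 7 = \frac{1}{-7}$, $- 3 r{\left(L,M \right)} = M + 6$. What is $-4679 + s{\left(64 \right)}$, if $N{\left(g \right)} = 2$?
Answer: $- \frac{2610721}{558} \approx -4678.7$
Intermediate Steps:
$r{\left(L,M \right)} = -2 - \frac{M}{3}$ ($r{\left(L,M \right)} = - \frac{M + 6}{3} = - \frac{6 + M}{3} = -2 - \frac{M}{3}$)
$m = \frac{48}{7}$ ($m = 7 + \frac{1}{-7} = 7 - \frac{1}{7} = \frac{48}{7} \approx 6.8571$)
$s{\left(f \right)} = \frac{- \frac{8}{3} + f}{3 \left(\frac{48}{7} + f\right)}$ ($s{\left(f \right)} = \frac{\left(f - \frac{8}{3}\right) \frac{1}{f + \frac{48}{7}}}{3} = \frac{\left(f - \frac{8}{3}\right) \frac{1}{\frac{48}{7} + f}}{3} = \frac{\left(- \frac{8}{3} + f\right) \frac{1}{\frac{48}{7} + f}}{3} = \frac{\frac{1}{\frac{48}{7} + f} \left(- \frac{8}{3} + f\right)}{3} = \frac{- \frac{8}{3} + f}{3 \left(\frac{48}{7} + f\right)}$)
$-4679 + s{\left(64 \right)} = -4679 + \frac{7 \left(-8 + 3 \cdot 64\right)}{9 \left(48 + 7 \cdot 64\right)} = -4679 + \frac{7 \left(-8 + 192\right)}{9 \left(48 + 448\right)} = -4679 + \frac{7}{9} \cdot \frac{1}{496} \cdot 184 = -4679 + \frac{161}{558} = - \frac{2610721}{558}$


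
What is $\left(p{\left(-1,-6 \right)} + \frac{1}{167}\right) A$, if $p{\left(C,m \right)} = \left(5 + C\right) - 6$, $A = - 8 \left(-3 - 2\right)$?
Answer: $- \frac{13320}{167} \approx -79.76$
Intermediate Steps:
$A = 40$ ($A = \left(-8\right) \left(-5\right) = 40$)
$p{\left(C,m \right)} = -1 + C$
$\left(p{\left(-1,-6 \right)} + \frac{1}{167}\right) A = \left(\left(-1 - 1\right) + \frac{1}{167}\right) 40 = \left(-2 + \frac{1}{167}\right) 40 = \left(- \frac{333}{167}\right) 40 = - \frac{13320}{167}$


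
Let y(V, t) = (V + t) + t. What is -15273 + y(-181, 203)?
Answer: -15048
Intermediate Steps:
y(V, t) = V + 2*t
-15273 + y(-181, 203) = -15273 + (-181 + 2*203) = -15273 + (-181 + 406) = -15273 + 225 = -15048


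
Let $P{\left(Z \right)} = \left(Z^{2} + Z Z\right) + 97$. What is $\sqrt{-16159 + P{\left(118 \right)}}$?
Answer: $\sqrt{11786} \approx 108.56$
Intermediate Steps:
$P{\left(Z \right)} = 97 + 2 Z^{2}$ ($P{\left(Z \right)} = \left(Z^{2} + Z^{2}\right) + 97 = 2 Z^{2} + 97 = 97 + 2 Z^{2}$)
$\sqrt{-16159 + P{\left(118 \right)}} = \sqrt{-16159 + \left(97 + 2 \cdot 118^{2}\right)} = \sqrt{-16159 + \left(97 + 2 \cdot 13924\right)} = \sqrt{-16159 + \left(97 + 27848\right)} = \sqrt{-16159 + 27945} = \sqrt{11786}$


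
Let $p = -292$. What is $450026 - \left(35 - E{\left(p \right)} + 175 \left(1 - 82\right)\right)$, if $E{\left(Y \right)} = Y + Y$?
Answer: $463582$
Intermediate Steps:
$E{\left(Y \right)} = 2 Y$
$450026 - \left(35 - E{\left(p \right)} + 175 \left(1 - 82\right)\right) = 450026 - \left(619 + 175 \left(1 - 82\right)\right) = 450026 - -13556 = 450026 + \left(-584 + \left(-35 + 14175\right)\right) = 450026 + \left(-584 + 14140\right) = 450026 + 13556 = 463582$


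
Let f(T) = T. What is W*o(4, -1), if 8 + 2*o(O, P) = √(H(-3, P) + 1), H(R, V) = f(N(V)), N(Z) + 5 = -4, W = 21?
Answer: -84 + 21*I*√2 ≈ -84.0 + 29.698*I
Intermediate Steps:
N(Z) = -9 (N(Z) = -5 - 4 = -9)
H(R, V) = -9
o(O, P) = -4 + I*√2 (o(O, P) = -4 + √(-9 + 1)/2 = -4 + √(-8)/2 = -4 + (2*I*√2)/2 = -4 + I*√2)
W*o(4, -1) = 21*(-4 + I*√2) = -84 + 21*I*√2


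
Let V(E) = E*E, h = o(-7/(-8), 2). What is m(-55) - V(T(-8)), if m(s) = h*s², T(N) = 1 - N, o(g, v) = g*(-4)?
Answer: -21337/2 ≈ -10669.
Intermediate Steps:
o(g, v) = -4*g
h = -7/2 (h = -(-28)/(-8) = -(-28)*(-1)/8 = -4*7/8 = -7/2 ≈ -3.5000)
V(E) = E²
m(s) = -7*s²/2
m(-55) - V(T(-8)) = -7/2*(-55)² - (1 - 1*(-8))² = -7/2*3025 - (1 + 8)² = -21175/2 - 1*9² = -21175/2 - 1*81 = -21175/2 - 81 = -21337/2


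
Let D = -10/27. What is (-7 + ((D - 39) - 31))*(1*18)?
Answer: -4178/3 ≈ -1392.7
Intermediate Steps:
D = -10/27 (D = -10*1/27 = -10/27 ≈ -0.37037)
(-7 + ((D - 39) - 31))*(1*18) = (-7 + ((-10/27 - 39) - 31))*(1*18) = (-7 + (-1063/27 - 31))*18 = (-7 - 1900/27)*18 = -2089/27*18 = -4178/3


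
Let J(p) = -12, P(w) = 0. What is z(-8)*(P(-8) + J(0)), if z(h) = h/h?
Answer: -12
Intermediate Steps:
z(h) = 1
z(-8)*(P(-8) + J(0)) = 1*(0 - 12) = 1*(-12) = -12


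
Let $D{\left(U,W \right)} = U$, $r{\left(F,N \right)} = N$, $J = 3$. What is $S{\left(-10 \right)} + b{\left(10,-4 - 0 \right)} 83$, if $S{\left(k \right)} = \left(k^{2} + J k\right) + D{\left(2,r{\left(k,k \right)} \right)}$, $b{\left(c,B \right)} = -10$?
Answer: $-758$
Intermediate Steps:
$S{\left(k \right)} = 2 + k^{2} + 3 k$ ($S{\left(k \right)} = \left(k^{2} + 3 k\right) + 2 = 2 + k^{2} + 3 k$)
$S{\left(-10 \right)} + b{\left(10,-4 - 0 \right)} 83 = \left(2 + \left(-10\right)^{2} + 3 \left(-10\right)\right) - 830 = \left(2 + 100 - 30\right) - 830 = 72 - 830 = -758$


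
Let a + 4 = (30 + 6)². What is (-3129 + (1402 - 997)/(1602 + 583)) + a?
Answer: -802688/437 ≈ -1836.8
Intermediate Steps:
a = 1292 (a = -4 + (30 + 6)² = -4 + 36² = -4 + 1296 = 1292)
(-3129 + (1402 - 997)/(1602 + 583)) + a = (-3129 + (1402 - 997)/(1602 + 583)) + 1292 = (-3129 + 405/2185) + 1292 = (-3129 + 405*(1/2185)) + 1292 = (-3129 + 81/437) + 1292 = -1367292/437 + 1292 = -802688/437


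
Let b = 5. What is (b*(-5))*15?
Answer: -375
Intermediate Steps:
(b*(-5))*15 = (5*(-5))*15 = -25*15 = -375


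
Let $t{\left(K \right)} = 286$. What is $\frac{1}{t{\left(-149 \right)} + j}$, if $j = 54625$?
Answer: $\frac{1}{54911} \approx 1.8211 \cdot 10^{-5}$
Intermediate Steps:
$\frac{1}{t{\left(-149 \right)} + j} = \frac{1}{286 + 54625} = \frac{1}{54911}$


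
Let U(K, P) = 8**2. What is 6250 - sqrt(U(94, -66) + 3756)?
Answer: 6250 - 2*sqrt(955) ≈ 6188.2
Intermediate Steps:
U(K, P) = 64
6250 - sqrt(U(94, -66) + 3756) = 6250 - sqrt(64 + 3756) = 6250 - sqrt(3820) = 6250 - 2*sqrt(955)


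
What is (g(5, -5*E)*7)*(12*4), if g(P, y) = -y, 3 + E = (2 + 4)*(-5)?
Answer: -55440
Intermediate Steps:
E = -33 (E = -3 + (2 + 4)*(-5) = -3 + 6*(-5) = -3 - 30 = -33)
(g(5, -5*E)*7)*(12*4) = (-(-5)*(-33)*7)*(12*4) = (-1*165*7)*48 = -165*7*48 = -1155*48 = -55440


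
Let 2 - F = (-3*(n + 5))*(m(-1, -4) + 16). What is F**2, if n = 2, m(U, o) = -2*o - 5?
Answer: 160801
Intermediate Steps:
m(U, o) = -5 - 2*o
F = 401 (F = 2 - (-3*(2 + 5))*((-5 - 2*(-4)) + 16) = 2 - (-3*7)*((-5 + 8) + 16) = 2 - (-21)*(3 + 16) = 2 - (-21)*19 = 2 - 1*(-399) = 2 + 399 = 401)
F**2 = 401**2 = 160801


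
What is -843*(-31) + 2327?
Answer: 28460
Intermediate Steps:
-843*(-31) + 2327 = 26133 + 2327 = 28460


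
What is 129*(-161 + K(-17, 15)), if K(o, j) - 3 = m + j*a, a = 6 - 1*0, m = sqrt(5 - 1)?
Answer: -8514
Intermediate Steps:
m = 2 (m = sqrt(4) = 2)
a = 6 (a = 6 + 0 = 6)
K(o, j) = 5 + 6*j (K(o, j) = 3 + (2 + j*6) = 3 + (2 + 6*j) = 5 + 6*j)
129*(-161 + K(-17, 15)) = 129*(-161 + (5 + 6*15)) = 129*(-161 + (5 + 90)) = 129*(-161 + 95) = 129*(-66) = -8514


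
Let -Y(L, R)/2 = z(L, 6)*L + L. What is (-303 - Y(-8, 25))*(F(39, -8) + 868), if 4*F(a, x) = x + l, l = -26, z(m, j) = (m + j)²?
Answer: -658377/2 ≈ -3.2919e+5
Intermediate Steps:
z(m, j) = (j + m)²
Y(L, R) = -2*L - 2*L*(6 + L)² (Y(L, R) = -2*((6 + L)²*L + L) = -2*(L*(6 + L)² + L) = -2*(L + L*(6 + L)²) = -2*L - 2*L*(6 + L)²)
F(a, x) = -13/2 + x/4 (F(a, x) = (x - 26)/4 = (-26 + x)/4 = -13/2 + x/4)
(-303 - Y(-8, 25))*(F(39, -8) + 868) = (-303 - (-2)*(-8)*(1 + (6 - 8)²))*((-13/2 + (¼)*(-8)) + 868) = (-303 - (-2)*(-8)*(1 + (-2)²))*((-13/2 - 2) + 868) = (-303 - (-2)*(-8)*(1 + 4))*(-17/2 + 868) = (-303 - (-2)*(-8)*5)*(1719/2) = (-303 - 1*80)*(1719/2) = (-303 - 80)*(1719/2) = -383*1719/2 = -658377/2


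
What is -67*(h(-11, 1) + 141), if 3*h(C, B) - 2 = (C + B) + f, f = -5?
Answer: -27470/3 ≈ -9156.7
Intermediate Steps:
h(C, B) = -1 + B/3 + C/3 (h(C, B) = 2/3 + ((C + B) - 5)/3 = 2/3 + ((B + C) - 5)/3 = 2/3 + (-5 + B + C)/3 = 2/3 + (-5/3 + B/3 + C/3) = -1 + B/3 + C/3)
-67*(h(-11, 1) + 141) = -67*((-1 + (1/3)*1 + (1/3)*(-11)) + 141) = -67*((-1 + 1/3 - 11/3) + 141) = -67*(-13/3 + 141) = -67*410/3 = -27470/3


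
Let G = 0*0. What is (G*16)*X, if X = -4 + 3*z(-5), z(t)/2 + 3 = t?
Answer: 0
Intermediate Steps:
G = 0
z(t) = -6 + 2*t
X = -52 (X = -4 + 3*(-6 + 2*(-5)) = -4 + 3*(-6 - 10) = -4 + 3*(-16) = -4 - 48 = -52)
(G*16)*X = (0*16)*(-52) = 0*(-52) = 0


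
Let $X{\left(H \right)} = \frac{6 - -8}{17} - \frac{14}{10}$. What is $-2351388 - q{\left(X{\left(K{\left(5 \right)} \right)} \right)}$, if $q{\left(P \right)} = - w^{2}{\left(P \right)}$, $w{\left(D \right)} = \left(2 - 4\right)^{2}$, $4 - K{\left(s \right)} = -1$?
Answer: $-2351372$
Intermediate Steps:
$K{\left(s \right)} = 5$ ($K{\left(s \right)} = 4 - -1 = 4 + 1 = 5$)
$w{\left(D \right)} = 4$ ($w{\left(D \right)} = \left(-2\right)^{2} = 4$)
$X{\left(H \right)} = - \frac{49}{85}$ ($X{\left(H \right)} = \left(6 + 8\right) \frac{1}{17} - \frac{7}{5} = 14 \cdot \frac{1}{17} - \frac{7}{5} = \frac{14}{17} - \frac{7}{5} = - \frac{49}{85}$)
$q{\left(P \right)} = -16$ ($q{\left(P \right)} = - 4^{2} = \left(-1\right) 16 = -16$)
$-2351388 - q{\left(X{\left(K{\left(5 \right)} \right)} \right)} = -2351388 - -16 = -2351388 + 16 = -2351372$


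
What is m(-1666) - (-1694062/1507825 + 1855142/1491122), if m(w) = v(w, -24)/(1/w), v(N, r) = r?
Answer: 44948898196578507/1124175514825 ≈ 39984.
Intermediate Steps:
m(w) = -24*w
m(-1666) - (-1694062/1507825 + 1855142/1491122) = -24*(-1666) - (-1694062/1507825 + 1855142/1491122) = 39984 - (-1694062*1/1507825 + 1855142*(1/1491122)) = 39984 - (-1694062/1507825 + 927571/745561) = 39984 - 1*135588184293/1124175514825 = 39984 - 135588184293/1124175514825 = 44948898196578507/1124175514825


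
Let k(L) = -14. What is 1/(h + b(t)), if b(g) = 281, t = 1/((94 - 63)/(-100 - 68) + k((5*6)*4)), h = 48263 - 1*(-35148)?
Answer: 1/83692 ≈ 1.1949e-5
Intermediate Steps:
h = 83411 (h = 48263 + 35148 = 83411)
t = -168/2383 (t = 1/((94 - 63)/(-100 - 68) - 14) = 1/(31/(-168) - 14) = 1/(31*(-1/168) - 14) = 1/(-31/168 - 14) = 1/(-2383/168) = -168/2383 ≈ -0.070499)
1/(h + b(t)) = 1/(83411 + 281) = 1/83692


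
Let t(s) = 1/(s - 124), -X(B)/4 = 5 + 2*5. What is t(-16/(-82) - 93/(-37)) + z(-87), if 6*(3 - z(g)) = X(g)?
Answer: 2390470/183999 ≈ 12.992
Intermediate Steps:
X(B) = -60 (X(B) = -4*(5 + 2*5) = -4*(5 + 10) = -4*15 = -60)
t(s) = 1/(-124 + s)
z(g) = 13 (z(g) = 3 - ⅙*(-60) = 3 + 10 = 13)
t(-16/(-82) - 93/(-37)) + z(-87) = 1/(-124 + (-16/(-82) - 93/(-37))) + 13 = 1/(-124 + (-16*(-1/82) - 93*(-1/37))) + 13 = 1/(-124 + (8/41 + 93/37)) + 13 = 1/(-124 + 4109/1517) + 13 = 1/(-183999/1517) + 13 = -1517/183999 + 13 = 2390470/183999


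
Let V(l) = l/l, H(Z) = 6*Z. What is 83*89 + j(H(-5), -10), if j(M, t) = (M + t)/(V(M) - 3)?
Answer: 7407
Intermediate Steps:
V(l) = 1
j(M, t) = -M/2 - t/2 (j(M, t) = (M + t)/(1 - 3) = (M + t)/(-2) = (M + t)*(-½) = -M/2 - t/2)
83*89 + j(H(-5), -10) = 83*89 + (-3*(-5) - ½*(-10)) = 7387 + (-½*(-30) + 5) = 7387 + (15 + 5) = 7387 + 20 = 7407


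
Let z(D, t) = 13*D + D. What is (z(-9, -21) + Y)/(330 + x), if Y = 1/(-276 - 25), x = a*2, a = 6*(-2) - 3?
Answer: -37927/90300 ≈ -0.42001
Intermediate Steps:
a = -15 (a = -12 - 3 = -15)
z(D, t) = 14*D
x = -30 (x = -15*2 = -30)
Y = -1/301 (Y = 1/(-301) = -1/301 ≈ -0.0033223)
(z(-9, -21) + Y)/(330 + x) = (14*(-9) - 1/301)/(330 - 30) = (-126 - 1/301)/300 = -37927/301*1/300 = -37927/90300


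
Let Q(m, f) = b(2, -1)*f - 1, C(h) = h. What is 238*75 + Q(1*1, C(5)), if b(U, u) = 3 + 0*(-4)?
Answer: 17864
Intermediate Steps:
b(U, u) = 3 (b(U, u) = 3 + 0 = 3)
Q(m, f) = -1 + 3*f (Q(m, f) = 3*f - 1 = -1 + 3*f)
238*75 + Q(1*1, C(5)) = 238*75 + (-1 + 3*5) = 17850 + (-1 + 15) = 17850 + 14 = 17864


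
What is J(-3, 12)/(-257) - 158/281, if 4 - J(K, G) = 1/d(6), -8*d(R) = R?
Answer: -126314/216651 ≈ -0.58303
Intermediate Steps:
d(R) = -R/8
J(K, G) = 16/3 (J(K, G) = 4 - 1/((-1/8*6)) = 4 - 1/(-3/4) = 4 - 1*(-4/3) = 4 + 4/3 = 16/3)
J(-3, 12)/(-257) - 158/281 = (16/3)/(-257) - 158/281 = (16/3)*(-1/257) - 158*1/281 = -16/771 - 158/281 = -126314/216651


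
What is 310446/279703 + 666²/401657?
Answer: 248756752890/112344667871 ≈ 2.2142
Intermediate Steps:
310446/279703 + 666²/401657 = 310446*(1/279703) + 443556*(1/401657) = 310446/279703 + 443556/401657 = 248756752890/112344667871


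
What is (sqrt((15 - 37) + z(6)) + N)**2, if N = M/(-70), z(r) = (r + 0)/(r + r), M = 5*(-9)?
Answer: -4133/196 + 9*I*sqrt(86)/14 ≈ -21.087 + 5.9616*I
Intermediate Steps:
M = -45
z(r) = 1/2 (z(r) = r/((2*r)) = r*(1/(2*r)) = 1/2)
N = 9/14 (N = -45/(-70) = -45*(-1/70) = 9/14 ≈ 0.64286)
(sqrt((15 - 37) + z(6)) + N)**2 = (sqrt((15 - 37) + 1/2) + 9/14)**2 = (sqrt(-22 + 1/2) + 9/14)**2 = (sqrt(-43/2) + 9/14)**2 = (I*sqrt(86)/2 + 9/14)**2 = (9/14 + I*sqrt(86)/2)**2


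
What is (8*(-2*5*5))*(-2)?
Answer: 800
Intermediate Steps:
(8*(-2*5*5))*(-2) = (8*(-10*5))*(-2) = (8*(-50))*(-2) = -400*(-2) = 800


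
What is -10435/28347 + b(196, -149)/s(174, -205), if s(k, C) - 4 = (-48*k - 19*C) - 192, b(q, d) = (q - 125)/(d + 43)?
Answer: -5135868313/13957212390 ≈ -0.36797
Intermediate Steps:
b(q, d) = (-125 + q)/(43 + d)
s(k, C) = -188 - 48*k - 19*C (s(k, C) = 4 + ((-48*k - 19*C) - 192) = 4 + (-192 - 48*k - 19*C) = -188 - 48*k - 19*C)
-10435/28347 + b(196, -149)/s(174, -205) = -10435/28347 + ((-125 + 196)/(43 - 149))/(-188 - 48*174 - 19*(-205)) = -10435*1/28347 + (71/(-106))/(-188 - 8352 + 3895) = -10435/28347 - 1/106*71/(-4645) = -10435/28347 - 71/106*(-1/4645) = -10435/28347 + 71/492370 = -5135868313/13957212390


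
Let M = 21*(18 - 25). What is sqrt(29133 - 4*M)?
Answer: sqrt(29721) ≈ 172.40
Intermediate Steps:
M = -147 (M = 21*(-7) = -147)
sqrt(29133 - 4*M) = sqrt(29133 - 4*(-147)) = sqrt(29133 + 588) = sqrt(29721)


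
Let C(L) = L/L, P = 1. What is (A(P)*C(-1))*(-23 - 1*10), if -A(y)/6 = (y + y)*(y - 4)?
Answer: -1188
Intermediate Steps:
A(y) = -12*y*(-4 + y) (A(y) = -6*(y + y)*(y - 4) = -6*2*y*(-4 + y) = -12*y*(-4 + y))
C(L) = 1
(A(P)*C(-1))*(-23 - 1*10) = ((12*1*(4 - 1*1))*1)*(-23 - 1*10) = ((12*1*(4 - 1))*1)*(-23 - 10) = ((12*1*3)*1)*(-33) = (36*1)*(-33) = 36*(-33) = -1188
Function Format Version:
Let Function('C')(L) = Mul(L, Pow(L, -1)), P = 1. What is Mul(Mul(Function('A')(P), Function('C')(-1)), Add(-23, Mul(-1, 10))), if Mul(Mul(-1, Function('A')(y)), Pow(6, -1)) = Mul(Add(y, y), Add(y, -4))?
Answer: -1188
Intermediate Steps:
Function('A')(y) = Mul(-12, y, Add(-4, y)) (Function('A')(y) = Mul(-6, Mul(Add(y, y), Add(y, -4))) = Mul(-6, Mul(Mul(2, y), Add(-4, y))) = Mul(-6, Mul(2, y, Add(-4, y))) = Mul(-12, y, Add(-4, y)))
Function('C')(L) = 1
Mul(Mul(Function('A')(P), Function('C')(-1)), Add(-23, Mul(-1, 10))) = Mul(Mul(Mul(12, 1, Add(4, Mul(-1, 1))), 1), Add(-23, Mul(-1, 10))) = Mul(Mul(Mul(12, 1, Add(4, -1)), 1), Add(-23, -10)) = Mul(Mul(Mul(12, 1, 3), 1), -33) = Mul(Mul(36, 1), -33) = Mul(36, -33) = -1188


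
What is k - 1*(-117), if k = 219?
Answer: 336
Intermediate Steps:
k - 1*(-117) = 219 - 1*(-117) = 219 + 117 = 336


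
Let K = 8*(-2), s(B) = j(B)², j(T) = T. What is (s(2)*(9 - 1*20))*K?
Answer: 704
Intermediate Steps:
s(B) = B²
K = -16
(s(2)*(9 - 1*20))*K = (2²*(9 - 1*20))*(-16) = (4*(9 - 20))*(-16) = (4*(-11))*(-16) = -44*(-16) = 704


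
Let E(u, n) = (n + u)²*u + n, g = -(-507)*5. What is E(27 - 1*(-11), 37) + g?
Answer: 216322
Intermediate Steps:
g = 2535 (g = -169*(-15) = 2535)
E(u, n) = n + u*(n + u)² (E(u, n) = u*(n + u)² + n = n + u*(n + u)²)
E(27 - 1*(-11), 37) + g = (37 + (27 - 1*(-11))*(37 + (27 - 1*(-11)))²) + 2535 = (37 + (27 + 11)*(37 + (27 + 11))²) + 2535 = (37 + 38*(37 + 38)²) + 2535 = (37 + 38*75²) + 2535 = (37 + 38*5625) + 2535 = (37 + 213750) + 2535 = 213787 + 2535 = 216322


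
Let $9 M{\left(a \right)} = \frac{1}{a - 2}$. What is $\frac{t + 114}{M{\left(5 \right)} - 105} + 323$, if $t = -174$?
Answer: $\frac{458501}{1417} \approx 323.57$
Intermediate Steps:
$M{\left(a \right)} = \frac{1}{9 \left(-2 + a\right)}$ ($M{\left(a \right)} = \frac{1}{9 \left(a - 2\right)} = \frac{1}{9 \left(-2 + a\right)}$)
$\frac{t + 114}{M{\left(5 \right)} - 105} + 323 = \frac{-174 + 114}{\frac{1}{9 \left(-2 + 5\right)} - 105} + 323 = - \frac{60}{\frac{1}{9 \cdot 3} - 105} + 323 = - \frac{60}{\frac{1}{9} \cdot \frac{1}{3} - 105} + 323 = - \frac{60}{\frac{1}{27} - 105} + 323 = - \frac{60}{- \frac{2834}{27}} + 323 = \left(-60\right) \left(- \frac{27}{2834}\right) + 323 = \frac{810}{1417} + 323 = \frac{458501}{1417}$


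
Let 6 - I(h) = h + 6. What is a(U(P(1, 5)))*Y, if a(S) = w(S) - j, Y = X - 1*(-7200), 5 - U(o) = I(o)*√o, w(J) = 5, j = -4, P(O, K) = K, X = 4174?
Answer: 102366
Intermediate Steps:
I(h) = -h (I(h) = 6 - (h + 6) = 6 - (6 + h) = 6 + (-6 - h) = -h)
U(o) = 5 + o^(3/2) (U(o) = 5 - (-o)*√o = 5 - (-1)*o^(3/2) = 5 + o^(3/2))
Y = 11374 (Y = 4174 - 1*(-7200) = 4174 + 7200 = 11374)
a(S) = 9 (a(S) = 5 - 1*(-4) = 5 + 4 = 9)
a(U(P(1, 5)))*Y = 9*11374 = 102366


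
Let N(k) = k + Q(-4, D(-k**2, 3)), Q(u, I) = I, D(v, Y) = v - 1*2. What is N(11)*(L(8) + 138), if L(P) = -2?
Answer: -15232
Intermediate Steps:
D(v, Y) = -2 + v (D(v, Y) = v - 2 = -2 + v)
N(k) = -2 + k - k**2 (N(k) = k + (-2 - k**2) = -2 + k - k**2)
N(11)*(L(8) + 138) = (-2 + 11 - 1*11**2)*(-2 + 138) = (-2 + 11 - 1*121)*136 = (-2 + 11 - 121)*136 = -112*136 = -15232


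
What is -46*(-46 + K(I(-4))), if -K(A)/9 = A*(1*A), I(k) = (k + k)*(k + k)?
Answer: 1697860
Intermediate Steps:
I(k) = 4*k² (I(k) = (2*k)*(2*k) = 4*k²)
K(A) = -9*A² (K(A) = -9*A*1*A = -9*A*A = -9*A²)
-46*(-46 + K(I(-4))) = -46*(-46 - 9*(4*(-4)²)²) = -46*(-46 - 9*(4*16)²) = -46*(-46 - 9*64²) = -46*(-46 - 9*4096) = -46*(-46 - 36864) = -46*(-36910) = 1697860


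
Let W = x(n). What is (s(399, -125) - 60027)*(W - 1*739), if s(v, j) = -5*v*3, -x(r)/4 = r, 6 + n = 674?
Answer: 225166932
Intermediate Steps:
n = 668 (n = -6 + 674 = 668)
x(r) = -4*r
s(v, j) = -15*v
W = -2672 (W = -4*668 = -2672)
(s(399, -125) - 60027)*(W - 1*739) = (-15*399 - 60027)*(-2672 - 1*739) = (-5985 - 60027)*(-2672 - 739) = -66012*(-3411) = 225166932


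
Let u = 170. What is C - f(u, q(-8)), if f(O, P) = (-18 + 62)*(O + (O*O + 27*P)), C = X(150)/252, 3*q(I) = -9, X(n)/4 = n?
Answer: -26785786/21 ≈ -1.2755e+6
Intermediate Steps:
X(n) = 4*n
q(I) = -3 (q(I) = (⅓)*(-9) = -3)
C = 50/21 (C = (4*150)/252 = 600*(1/252) = 50/21 ≈ 2.3810)
f(O, P) = 44*O + 44*O² + 1188*P (f(O, P) = 44*(O + (O² + 27*P)) = 44*(O + O² + 27*P) = 44*O + 44*O² + 1188*P)
C - f(u, q(-8)) = 50/21 - (44*170 + 44*170² + 1188*(-3)) = 50/21 - (7480 + 44*28900 - 3564) = 50/21 - (7480 + 1271600 - 3564) = 50/21 - 1*1275516 = 50/21 - 1275516 = -26785786/21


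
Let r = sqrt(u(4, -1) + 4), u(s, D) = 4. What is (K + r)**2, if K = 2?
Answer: 12 + 8*sqrt(2) ≈ 23.314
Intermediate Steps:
r = 2*sqrt(2) (r = sqrt(4 + 4) = sqrt(8) = 2*sqrt(2) ≈ 2.8284)
(K + r)**2 = (2 + 2*sqrt(2))**2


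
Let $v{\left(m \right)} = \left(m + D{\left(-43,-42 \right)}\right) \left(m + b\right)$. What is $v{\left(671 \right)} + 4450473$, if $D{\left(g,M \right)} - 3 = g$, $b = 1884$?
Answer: $6062678$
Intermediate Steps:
$D{\left(g,M \right)} = 3 + g$
$v{\left(m \right)} = \left(-40 + m\right) \left(1884 + m\right)$ ($v{\left(m \right)} = \left(m + \left(3 - 43\right)\right) \left(m + 1884\right) = \left(m - 40\right) \left(1884 + m\right) = \left(-40 + m\right) \left(1884 + m\right)$)
$v{\left(671 \right)} + 4450473 = \left(-75360 + 671^{2} + 1844 \cdot 671\right) + 4450473 = \left(-75360 + 450241 + 1237324\right) + 4450473 = 1612205 + 4450473 = 6062678$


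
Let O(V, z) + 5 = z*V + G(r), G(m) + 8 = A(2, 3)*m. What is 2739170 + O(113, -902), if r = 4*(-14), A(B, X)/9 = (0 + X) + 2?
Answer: 2634711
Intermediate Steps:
A(B, X) = 18 + 9*X (A(B, X) = 9*((0 + X) + 2) = 9*(X + 2) = 9*(2 + X) = 18 + 9*X)
r = -56
G(m) = -8 + 45*m (G(m) = -8 + (18 + 9*3)*m = -8 + (18 + 27)*m = -8 + 45*m)
O(V, z) = -2533 + V*z (O(V, z) = -5 + (z*V + (-8 + 45*(-56))) = -5 + (V*z + (-8 - 2520)) = -5 + (V*z - 2528) = -5 + (-2528 + V*z) = -2533 + V*z)
2739170 + O(113, -902) = 2739170 + (-2533 + 113*(-902)) = 2739170 + (-2533 - 101926) = 2739170 - 104459 = 2634711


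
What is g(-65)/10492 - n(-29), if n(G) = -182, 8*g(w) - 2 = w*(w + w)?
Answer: 3821201/20984 ≈ 182.10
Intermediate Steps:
g(w) = ¼ + w²/4 (g(w) = ¼ + (w*(w + w))/8 = ¼ + (w*(2*w))/8 = ¼ + (2*w²)/8 = ¼ + w²/4)
g(-65)/10492 - n(-29) = (¼ + (¼)*(-65)²)/10492 - 1*(-182) = (¼ + (¼)*4225)*(1/10492) + 182 = (¼ + 4225/4)*(1/10492) + 182 = (2113/2)*(1/10492) + 182 = 2113/20984 + 182 = 3821201/20984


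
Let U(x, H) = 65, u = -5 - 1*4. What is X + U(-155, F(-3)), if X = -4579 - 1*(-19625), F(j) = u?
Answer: 15111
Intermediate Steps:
u = -9 (u = -5 - 4 = -9)
F(j) = -9
X = 15046 (X = -4579 + 19625 = 15046)
X + U(-155, F(-3)) = 15046 + 65 = 15111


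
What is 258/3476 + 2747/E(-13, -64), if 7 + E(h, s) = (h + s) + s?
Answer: -2377597/128612 ≈ -18.487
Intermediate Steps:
E(h, s) = -7 + h + 2*s (E(h, s) = -7 + ((h + s) + s) = -7 + (h + 2*s) = -7 + h + 2*s)
258/3476 + 2747/E(-13, -64) = 258/3476 + 2747/(-7 - 13 + 2*(-64)) = 258*(1/3476) + 2747/(-7 - 13 - 128) = 129/1738 + 2747/(-148) = 129/1738 + 2747*(-1/148) = 129/1738 - 2747/148 = -2377597/128612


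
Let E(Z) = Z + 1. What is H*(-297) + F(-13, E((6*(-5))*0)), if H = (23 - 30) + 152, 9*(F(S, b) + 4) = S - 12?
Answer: -387646/9 ≈ -43072.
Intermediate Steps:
E(Z) = 1 + Z
F(S, b) = -16/3 + S/9 (F(S, b) = -4 + (S - 12)/9 = -4 + (-12 + S)/9 = -4 + (-4/3 + S/9) = -16/3 + S/9)
H = 145 (H = -7 + 152 = 145)
H*(-297) + F(-13, E((6*(-5))*0)) = 145*(-297) + (-16/3 + (1/9)*(-13)) = -43065 + (-16/3 - 13/9) = -43065 - 61/9 = -387646/9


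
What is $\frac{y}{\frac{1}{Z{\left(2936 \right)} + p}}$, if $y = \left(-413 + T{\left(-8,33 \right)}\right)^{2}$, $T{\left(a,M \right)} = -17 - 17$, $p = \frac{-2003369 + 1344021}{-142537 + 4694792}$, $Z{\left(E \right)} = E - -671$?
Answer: $\frac{3280728796432533}{4552255} \approx 7.2068 \cdot 10^{8}$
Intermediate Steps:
$Z{\left(E \right)} = 671 + E$ ($Z{\left(E \right)} = E + 671 = 671 + E$)
$p = - \frac{659348}{4552255} \approx -0.14484$
$T{\left(a,M \right)} = -34$
$y = 199809$ ($y = \left(-413 - 34\right)^{2} = \left(-447\right)^{2} = 199809$)
$\frac{y}{\frac{1}{Z{\left(2936 \right)} + p}} = \frac{199809}{\frac{1}{\left(671 + 2936\right) - \frac{659348}{4552255}}} = \frac{199809}{\frac{1}{3607 - \frac{659348}{4552255}}} = \frac{199809}{\frac{1}{\frac{16419324437}{4552255}}} = \frac{199809}{\frac{4552255}{16419324437}} = 199809 \cdot \frac{16419324437}{4552255} = \frac{3280728796432533}{4552255}$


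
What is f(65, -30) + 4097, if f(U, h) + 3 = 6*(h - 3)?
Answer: 3896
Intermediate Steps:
f(U, h) = -21 + 6*h (f(U, h) = -3 + 6*(h - 3) = -3 + 6*(-3 + h) = -3 + (-18 + 6*h) = -21 + 6*h)
f(65, -30) + 4097 = (-21 + 6*(-30)) + 4097 = (-21 - 180) + 4097 = -201 + 4097 = 3896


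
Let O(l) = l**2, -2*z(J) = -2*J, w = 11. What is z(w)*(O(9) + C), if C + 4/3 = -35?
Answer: 1474/3 ≈ 491.33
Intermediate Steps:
C = -109/3 (C = -4/3 - 35 = -109/3 ≈ -36.333)
z(J) = J (z(J) = -(-1)*J = J)
z(w)*(O(9) + C) = 11*(9**2 - 109/3) = 11*(81 - 109/3) = 11*(134/3) = 1474/3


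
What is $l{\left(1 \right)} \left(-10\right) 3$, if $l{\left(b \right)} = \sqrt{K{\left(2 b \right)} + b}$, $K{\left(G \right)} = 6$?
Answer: $- 30 \sqrt{7} \approx -79.373$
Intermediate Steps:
$l{\left(b \right)} = \sqrt{6 + b}$
$l{\left(1 \right)} \left(-10\right) 3 = \sqrt{6 + 1} \left(-10\right) 3 = \sqrt{7} \left(-10\right) 3 = - 10 \sqrt{7} \cdot 3 = - 30 \sqrt{7}$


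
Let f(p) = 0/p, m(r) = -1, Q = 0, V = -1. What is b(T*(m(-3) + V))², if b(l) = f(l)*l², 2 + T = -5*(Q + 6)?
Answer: 0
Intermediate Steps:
T = -32 (T = -2 - 5*(0 + 6) = -2 - 5*6 = -2 - 30 = -32)
f(p) = 0
b(l) = 0 (b(l) = 0*l² = 0)
b(T*(m(-3) + V))² = 0² = 0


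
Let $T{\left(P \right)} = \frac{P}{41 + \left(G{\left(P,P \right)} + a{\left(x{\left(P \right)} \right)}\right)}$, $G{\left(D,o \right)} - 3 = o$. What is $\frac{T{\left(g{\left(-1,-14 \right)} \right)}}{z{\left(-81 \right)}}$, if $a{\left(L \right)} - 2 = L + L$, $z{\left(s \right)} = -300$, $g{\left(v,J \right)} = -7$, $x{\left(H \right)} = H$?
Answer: $\frac{7}{7500} \approx 0.00093333$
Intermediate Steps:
$G{\left(D,o \right)} = 3 + o$
$a{\left(L \right)} = 2 + 2 L$ ($a{\left(L \right)} = 2 + \left(L + L\right) = 2 + 2 L$)
$T{\left(P \right)} = \frac{P}{46 + 3 P}$ ($T{\left(P \right)} = \frac{P}{41 + \left(\left(3 + P\right) + \left(2 + 2 P\right)\right)} = \frac{P}{41 + \left(5 + 3 P\right)} = \frac{P}{46 + 3 P}$)
$\frac{T{\left(g{\left(-1,-14 \right)} \right)}}{z{\left(-81 \right)}} = \frac{\left(-7\right) \frac{1}{46 + 3 \left(-7\right)}}{-300} = - \frac{7}{46 - 21} \left(- \frac{1}{300}\right) = - \frac{7}{25} \left(- \frac{1}{300}\right) = \left(-7\right) \frac{1}{25} \left(- \frac{1}{300}\right) = \left(- \frac{7}{25}\right) \left(- \frac{1}{300}\right) = \frac{7}{7500}$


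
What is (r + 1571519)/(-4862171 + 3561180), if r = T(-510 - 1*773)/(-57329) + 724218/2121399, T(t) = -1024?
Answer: -63708181229121649/52741170458807187 ≈ -1.2079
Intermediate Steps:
r = 14563668766/40539227757 (r = -1024/(-57329) + 724218/2121399 = -1024*(-1/57329) + 724218*(1/2121399) = 1024/57329 + 241406/707133 = 14563668766/40539227757 ≈ 0.35925)
(r + 1571519)/(-4862171 + 3561180) = (14563668766/40539227757 + 1571519)/(-4862171 + 3561180) = (63708181229121649/40539227757)/(-1300991) = (63708181229121649/40539227757)*(-1/1300991) = -63708181229121649/52741170458807187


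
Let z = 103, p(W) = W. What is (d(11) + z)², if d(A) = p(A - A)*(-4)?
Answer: 10609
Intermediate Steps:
d(A) = 0 (d(A) = (A - A)*(-4) = 0*(-4) = 0)
(d(11) + z)² = (0 + 103)² = 103² = 10609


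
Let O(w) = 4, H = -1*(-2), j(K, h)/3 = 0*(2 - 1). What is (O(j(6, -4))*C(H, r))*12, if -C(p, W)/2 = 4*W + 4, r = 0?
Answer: -384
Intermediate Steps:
j(K, h) = 0 (j(K, h) = 3*(0*(2 - 1)) = 3*(0*1) = 3*0 = 0)
H = 2
C(p, W) = -8 - 8*W (C(p, W) = -2*(4*W + 4) = -2*(4 + 4*W) = -8 - 8*W)
(O(j(6, -4))*C(H, r))*12 = (4*(-8 - 8*0))*12 = (4*(-8 + 0))*12 = (4*(-8))*12 = -32*12 = -384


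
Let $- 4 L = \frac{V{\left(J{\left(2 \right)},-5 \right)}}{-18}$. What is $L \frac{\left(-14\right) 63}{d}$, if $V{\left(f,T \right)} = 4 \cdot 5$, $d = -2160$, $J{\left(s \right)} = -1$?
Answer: $\frac{49}{432} \approx 0.11343$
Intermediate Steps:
$V{\left(f,T \right)} = 20$
$L = \frac{5}{18}$ ($L = - \frac{20 \frac{1}{-18}}{4} = - \frac{20 \left(- \frac{1}{18}\right)}{4} = \left(- \frac{1}{4}\right) \left(- \frac{10}{9}\right) = \frac{5}{18} \approx 0.27778$)
$L \frac{\left(-14\right) 63}{d} = \frac{5 \frac{\left(-14\right) 63}{-2160}}{18} = \frac{5 \left(\left(-882\right) \left(- \frac{1}{2160}\right)\right)}{18} = \frac{5}{18} \cdot \frac{49}{120} = \frac{49}{432}$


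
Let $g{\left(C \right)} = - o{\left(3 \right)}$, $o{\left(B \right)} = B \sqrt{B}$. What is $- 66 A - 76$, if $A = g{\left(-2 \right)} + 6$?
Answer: $-472 + 198 \sqrt{3} \approx -129.05$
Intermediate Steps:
$o{\left(B \right)} = B^{\frac{3}{2}}$
$g{\left(C \right)} = - 3 \sqrt{3}$ ($g{\left(C \right)} = - 3^{\frac{3}{2}} = - 3 \sqrt{3}$)
$A = 6 - 3 \sqrt{3}$ ($A = - 3 \sqrt{3} + 6 = 6 - 3 \sqrt{3} \approx 0.80385$)
$- 66 A - 76 = - 66 \left(6 - 3 \sqrt{3}\right) - 76 = \left(-396 + 198 \sqrt{3}\right) - 76 = -472 + 198 \sqrt{3}$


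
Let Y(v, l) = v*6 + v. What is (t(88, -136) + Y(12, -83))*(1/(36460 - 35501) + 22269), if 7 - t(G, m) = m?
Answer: 4847805644/959 ≈ 5.0551e+6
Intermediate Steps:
t(G, m) = 7 - m
Y(v, l) = 7*v (Y(v, l) = 6*v + v = 7*v)
(t(88, -136) + Y(12, -83))*(1/(36460 - 35501) + 22269) = ((7 - 1*(-136)) + 7*12)*(1/(36460 - 35501) + 22269) = ((7 + 136) + 84)*(1/959 + 22269) = (143 + 84)*(1/959 + 22269) = 227*(21355972/959) = 4847805644/959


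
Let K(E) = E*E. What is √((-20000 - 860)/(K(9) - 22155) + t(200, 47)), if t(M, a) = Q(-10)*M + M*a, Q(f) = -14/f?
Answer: √1179287887830/11037 ≈ 98.392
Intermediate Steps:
K(E) = E²
t(M, a) = 7*M/5 + M*a (t(M, a) = (-14/(-10))*M + M*a = (-14*(-⅒))*M + M*a = 7*M/5 + M*a)
√((-20000 - 860)/(K(9) - 22155) + t(200, 47)) = √((-20000 - 860)/(9² - 22155) + (⅕)*200*(7 + 5*47)) = √(-20860/(81 - 22155) + (⅕)*200*(7 + 235)) = √(-20860/(-22074) + (⅕)*200*242) = √(-20860*(-1/22074) + 9680) = √(10430/11037 + 9680) = √(106848590/11037) = √1179287887830/11037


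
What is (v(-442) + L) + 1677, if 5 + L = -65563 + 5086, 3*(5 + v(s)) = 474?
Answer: -58652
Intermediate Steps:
v(s) = 153 (v(s) = -5 + (1/3)*474 = -5 + 158 = 153)
L = -60482 (L = -5 + (-65563 + 5086) = -5 - 60477 = -60482)
(v(-442) + L) + 1677 = (153 - 60482) + 1677 = -60329 + 1677 = -58652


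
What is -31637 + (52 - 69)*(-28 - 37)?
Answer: -30532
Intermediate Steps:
-31637 + (52 - 69)*(-28 - 37) = -31637 - 17*(-65) = -31637 + 1105 = -30532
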